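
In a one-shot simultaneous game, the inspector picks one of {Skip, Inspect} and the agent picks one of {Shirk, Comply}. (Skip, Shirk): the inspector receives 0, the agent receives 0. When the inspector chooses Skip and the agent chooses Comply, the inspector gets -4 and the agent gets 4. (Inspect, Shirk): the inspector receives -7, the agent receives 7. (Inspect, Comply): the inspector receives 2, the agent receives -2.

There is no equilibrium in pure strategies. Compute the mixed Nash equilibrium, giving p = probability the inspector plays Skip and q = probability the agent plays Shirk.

p = 9/13, q = 6/13

The agent's indifference between Shirk and Comply determines the inspector's mixing probability p:
  the agent's payoff to Shirk: p·0 + (1−p)·7 = -7p + 7
  the agent's payoff to Comply: p·4 + (1−p)·(-2) = 6p - 2
  -7p + 7 = 6p - 2  ⇒  -13p = -9  ⇒  p = 9/13.
Set the inspector's expected payoff from Skip equal to that from Inspect:
  the inspector's expected payoff from Skip: q·0 + (1−q)·(-4) = 4q - 4
  the inspector's expected payoff from Inspect: q·(-7) + (1−q)·2 = -9q + 2
  4q - 4 = -9q + 2  ⇒  13q = 6  ⇒  q = 6/13.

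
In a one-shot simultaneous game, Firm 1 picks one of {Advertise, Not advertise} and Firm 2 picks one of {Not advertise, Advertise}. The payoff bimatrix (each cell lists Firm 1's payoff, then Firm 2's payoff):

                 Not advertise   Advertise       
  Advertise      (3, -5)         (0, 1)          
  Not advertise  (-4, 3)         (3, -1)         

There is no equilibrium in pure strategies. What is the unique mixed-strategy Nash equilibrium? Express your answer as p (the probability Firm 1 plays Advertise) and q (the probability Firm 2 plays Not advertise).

Firm 1's mix must leave Firm 2 indifferent between Not advertise and Advertise.
  Firm 2's payoff to Not advertise: p·(-5) + (1−p)·3 = -8p + 3
  Firm 2's payoff to Advertise: p·1 + (1−p)·(-1) = 2p - 1
  -8p + 3 = 2p - 1  ⇒  -10p = -4  ⇒  p = 2/5.
Set Firm 1's expected payoff from Advertise equal to that from Not advertise:
  Firm 1's expected payoff from Advertise: q·3 + (1−q)·0 = 3q
  Firm 1's expected payoff from Not advertise: q·(-4) + (1−q)·3 = -7q + 3
  3q = -7q + 3  ⇒  10q = 3  ⇒  q = 3/10.

p = 2/5, q = 3/10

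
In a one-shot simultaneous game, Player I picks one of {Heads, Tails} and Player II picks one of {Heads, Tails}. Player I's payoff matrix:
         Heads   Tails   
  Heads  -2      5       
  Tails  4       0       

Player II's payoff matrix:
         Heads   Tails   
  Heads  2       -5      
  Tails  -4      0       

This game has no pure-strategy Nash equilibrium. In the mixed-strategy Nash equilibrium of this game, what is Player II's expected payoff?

-20/11

In a mixed equilibrium Player II is indifferent between Heads and Tails; this condition fixes p.
  Player II's payoff from Heads: p·2 + (1−p)·(-4) = 6p - 4
  Player II's payoff from Tails: p·(-5) + (1−p)·0 = -5p
  6p - 4 = -5p  ⇒  11p = 4  ⇒  p = 4/11.
At equilibrium Player II is indifferent across columns, so Player II's payoff equals the payoff from Heads: (4/11)·2 + (7/11)·(-4) = -20/11.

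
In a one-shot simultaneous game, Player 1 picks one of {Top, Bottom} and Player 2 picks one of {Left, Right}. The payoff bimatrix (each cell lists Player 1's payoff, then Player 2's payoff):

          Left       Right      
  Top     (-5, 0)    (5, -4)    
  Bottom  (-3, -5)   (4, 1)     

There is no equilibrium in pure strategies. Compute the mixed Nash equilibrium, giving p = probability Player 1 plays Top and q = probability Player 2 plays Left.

Player 2's indifference between Left and Right determines Player 1's mixing probability p:
  Player 2's expected payoff from Left: p·0 + (1−p)·(-5) = 5p - 5
  Player 2's expected payoff from Right: p·(-4) + (1−p)·1 = -5p + 1
  5p - 5 = -5p + 1  ⇒  10p = 6  ⇒  p = 3/5.
Player 1's indifference between Top and Bottom determines Player 2's mixing probability q:
  Player 1's expected payoff from Top: q·(-5) + (1−q)·5 = -10q + 5
  Player 1's expected payoff from Bottom: q·(-3) + (1−q)·4 = -7q + 4
  -10q + 5 = -7q + 4  ⇒  -3q = -1  ⇒  q = 1/3.

p = 3/5, q = 1/3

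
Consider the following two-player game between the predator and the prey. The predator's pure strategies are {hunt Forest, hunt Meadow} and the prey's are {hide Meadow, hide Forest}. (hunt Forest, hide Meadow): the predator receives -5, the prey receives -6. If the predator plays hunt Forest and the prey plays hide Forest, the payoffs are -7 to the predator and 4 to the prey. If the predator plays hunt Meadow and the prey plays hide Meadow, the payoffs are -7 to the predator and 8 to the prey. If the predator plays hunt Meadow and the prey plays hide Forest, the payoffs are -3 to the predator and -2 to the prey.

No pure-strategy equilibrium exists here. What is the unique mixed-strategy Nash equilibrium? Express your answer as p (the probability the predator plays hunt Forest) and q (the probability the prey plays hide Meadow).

p = 1/2, q = 2/3

Set the prey's expected payoff from hide Meadow equal to that from hide Forest:
  the prey's payoff from hide Meadow: p·(-6) + (1−p)·8 = -14p + 8
  the prey's payoff from hide Forest: p·4 + (1−p)·(-2) = 6p - 2
  -14p + 8 = 6p - 2  ⇒  -20p = -10  ⇒  p = 1/2.
In a mixed equilibrium the predator is indifferent between hunt Forest and hunt Meadow; this condition fixes q.
  the predator's payoff from hunt Forest: q·(-5) + (1−q)·(-7) = 2q - 7
  the predator's payoff from hunt Meadow: q·(-7) + (1−q)·(-3) = -4q - 3
  2q - 7 = -4q - 3  ⇒  6q = 4  ⇒  q = 2/3.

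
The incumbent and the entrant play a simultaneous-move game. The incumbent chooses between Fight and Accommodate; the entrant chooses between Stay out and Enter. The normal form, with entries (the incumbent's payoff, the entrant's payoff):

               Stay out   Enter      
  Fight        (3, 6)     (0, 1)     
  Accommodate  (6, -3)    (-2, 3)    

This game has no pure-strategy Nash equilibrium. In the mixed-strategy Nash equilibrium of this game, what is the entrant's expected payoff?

For the entrant to be willing to mix, the entrant must be indifferent between Stay out and Enter, which pins down the incumbent's mix.
  the entrant's payoff to Stay out: p·6 + (1−p)·(-3) = 9p - 3
  the entrant's payoff to Enter: p·1 + (1−p)·3 = -2p + 3
  9p - 3 = -2p + 3  ⇒  11p = 6  ⇒  p = 6/11.
At equilibrium the entrant is indifferent across columns, so the entrant's payoff equals the payoff from Stay out: (6/11)·6 + (5/11)·(-3) = 21/11.

21/11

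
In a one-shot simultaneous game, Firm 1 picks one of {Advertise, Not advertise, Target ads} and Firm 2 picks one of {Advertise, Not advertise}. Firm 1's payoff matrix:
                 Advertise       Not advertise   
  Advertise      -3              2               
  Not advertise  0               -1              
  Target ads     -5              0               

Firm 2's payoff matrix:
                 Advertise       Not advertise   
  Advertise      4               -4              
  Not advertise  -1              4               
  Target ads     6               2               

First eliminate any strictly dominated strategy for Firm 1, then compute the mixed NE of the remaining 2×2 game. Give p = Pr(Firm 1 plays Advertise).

Firm 1's strategy Target ads is strictly dominated by Advertise: -3 > -5 and 2 > 0. Eliminate Target ads.
In a mixed equilibrium Firm 2 is indifferent between Advertise and Not advertise; this condition fixes p.
  Firm 2's expected payoff from Advertise: p·4 + (1−p)·(-1) = 5p - 1
  Firm 2's expected payoff from Not advertise: p·(-4) + (1−p)·4 = -8p + 4
  5p - 1 = -8p + 4  ⇒  13p = 5  ⇒  p = 5/13.

p = 5/13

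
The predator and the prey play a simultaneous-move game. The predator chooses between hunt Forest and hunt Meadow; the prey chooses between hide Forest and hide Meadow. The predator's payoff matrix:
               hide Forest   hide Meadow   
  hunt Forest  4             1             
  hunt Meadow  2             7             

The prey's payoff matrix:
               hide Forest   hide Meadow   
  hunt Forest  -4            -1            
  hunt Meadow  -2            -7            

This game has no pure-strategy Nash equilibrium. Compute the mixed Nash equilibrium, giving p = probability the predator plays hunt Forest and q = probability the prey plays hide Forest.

The predator's mix must leave the prey indifferent between hide Forest and hide Meadow.
  the prey's payoff from hide Forest: p·(-4) + (1−p)·(-2) = -2p - 2
  the prey's payoff from hide Meadow: p·(-1) + (1−p)·(-7) = 6p - 7
  -2p - 2 = 6p - 7  ⇒  -8p = -5  ⇒  p = 5/8.
Set the predator's expected payoff from hunt Forest equal to that from hunt Meadow:
  the predator's payoff to hunt Forest: q·4 + (1−q)·1 = 3q + 1
  the predator's payoff to hunt Meadow: q·2 + (1−q)·7 = -5q + 7
  3q + 1 = -5q + 7  ⇒  8q = 6  ⇒  q = 3/4.

p = 5/8, q = 3/4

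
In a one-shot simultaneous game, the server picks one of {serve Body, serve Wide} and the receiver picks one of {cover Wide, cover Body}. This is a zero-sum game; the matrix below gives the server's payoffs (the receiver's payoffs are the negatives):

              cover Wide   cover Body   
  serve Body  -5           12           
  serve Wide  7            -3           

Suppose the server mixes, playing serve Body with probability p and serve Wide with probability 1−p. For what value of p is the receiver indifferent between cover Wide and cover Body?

p = 10/27

The server's mix must leave the receiver indifferent between cover Wide and cover Body.
  the receiver's payoff to cover Wide: p·5 + (1−p)·(-7) = 12p - 7
  the receiver's payoff to cover Body: p·(-12) + (1−p)·3 = -15p + 3
  12p - 7 = -15p + 3  ⇒  27p = 10  ⇒  p = 10/27.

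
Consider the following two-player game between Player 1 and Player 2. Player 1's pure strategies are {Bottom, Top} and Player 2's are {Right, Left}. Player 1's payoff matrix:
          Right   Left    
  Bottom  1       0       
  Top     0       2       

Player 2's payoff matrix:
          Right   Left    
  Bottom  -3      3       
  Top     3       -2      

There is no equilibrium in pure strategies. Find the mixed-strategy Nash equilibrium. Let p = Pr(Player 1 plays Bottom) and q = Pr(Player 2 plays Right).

Set Player 2's expected payoff from Right equal to that from Left:
  Player 2's payoff to Right: p·(-3) + (1−p)·3 = -6p + 3
  Player 2's payoff to Left: p·3 + (1−p)·(-2) = 5p - 2
  -6p + 3 = 5p - 2  ⇒  -11p = -5  ⇒  p = 5/11.
For Player 1 to be willing to mix, Player 1 must be indifferent between Bottom and Top, which pins down Player 2's mix.
  Player 1's payoff from Bottom: q·1 + (1−q)·0 = q
  Player 1's payoff from Top: q·0 + (1−q)·2 = -2q + 2
  q = -2q + 2  ⇒  3q = 2  ⇒  q = 2/3.

p = 5/11, q = 2/3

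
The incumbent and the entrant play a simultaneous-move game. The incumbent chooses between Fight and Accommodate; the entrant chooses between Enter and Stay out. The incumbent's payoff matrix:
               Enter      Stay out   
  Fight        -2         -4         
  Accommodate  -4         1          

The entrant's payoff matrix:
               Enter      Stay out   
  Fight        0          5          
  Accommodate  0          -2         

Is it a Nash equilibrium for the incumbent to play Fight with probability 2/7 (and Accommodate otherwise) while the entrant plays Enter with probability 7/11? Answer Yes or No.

Given the entrant's mix q = 7/11, the incumbent's payoff from Fight is -30/11 but from Accommodate is -24/11. The incumbent strictly prefers Accommodate, so the incumbent would not mix.
So the proposed profile is not a Nash equilibrium.

No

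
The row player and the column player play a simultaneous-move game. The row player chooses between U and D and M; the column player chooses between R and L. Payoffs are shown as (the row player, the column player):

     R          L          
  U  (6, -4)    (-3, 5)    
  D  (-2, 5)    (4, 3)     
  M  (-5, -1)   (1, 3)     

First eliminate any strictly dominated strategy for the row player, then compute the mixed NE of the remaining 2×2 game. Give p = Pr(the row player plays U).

p = 2/11

The row player's strategy M is strictly dominated by D: -2 > -5 and 4 > 1. Eliminate M.
In a mixed equilibrium the column player is indifferent between R and L; this condition fixes p.
  the column player's payoff to R: p·(-4) + (1−p)·5 = -9p + 5
  the column player's payoff to L: p·5 + (1−p)·3 = 2p + 3
  -9p + 5 = 2p + 3  ⇒  -11p = -2  ⇒  p = 2/11.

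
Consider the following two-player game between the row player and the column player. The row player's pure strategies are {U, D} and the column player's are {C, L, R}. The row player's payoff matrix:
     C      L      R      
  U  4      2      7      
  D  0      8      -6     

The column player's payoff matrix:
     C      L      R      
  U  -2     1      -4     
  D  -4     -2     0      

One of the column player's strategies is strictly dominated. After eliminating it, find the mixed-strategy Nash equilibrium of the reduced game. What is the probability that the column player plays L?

The column player's strategy C is strictly dominated by L: 1 > -2 and -2 > -4. Eliminate C.
For the row player to be willing to mix, the row player must be indifferent between U and D, which pins down the column player's mix.
  the row player's payoff to U: q·2 + (1−q)·7 = -5q + 7
  the row player's payoff to D: q·8 + (1−q)·(-6) = 14q - 6
  -5q + 7 = 14q - 6  ⇒  -19q = -13  ⇒  q = 13/19.

q = 13/19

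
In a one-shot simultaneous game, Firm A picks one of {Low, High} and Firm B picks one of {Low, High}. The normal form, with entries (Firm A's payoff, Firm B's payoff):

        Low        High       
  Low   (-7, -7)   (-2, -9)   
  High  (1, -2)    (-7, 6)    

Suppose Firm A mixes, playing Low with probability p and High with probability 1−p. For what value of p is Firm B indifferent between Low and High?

In a mixed equilibrium Firm B is indifferent between Low and High; this condition fixes p.
  Firm B's expected payoff from Low: p·(-7) + (1−p)·(-2) = -5p - 2
  Firm B's expected payoff from High: p·(-9) + (1−p)·6 = -15p + 6
  -5p - 2 = -15p + 6  ⇒  10p = 8  ⇒  p = 4/5.

p = 4/5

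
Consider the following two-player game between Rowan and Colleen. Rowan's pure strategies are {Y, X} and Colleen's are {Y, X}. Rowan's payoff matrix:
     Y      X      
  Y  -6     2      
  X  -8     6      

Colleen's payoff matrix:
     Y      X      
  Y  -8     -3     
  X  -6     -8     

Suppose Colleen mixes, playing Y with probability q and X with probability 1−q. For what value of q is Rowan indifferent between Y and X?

In a mixed equilibrium Rowan is indifferent between Y and X; this condition fixes q.
  Rowan's payoff from Y: q·(-6) + (1−q)·2 = -8q + 2
  Rowan's payoff from X: q·(-8) + (1−q)·6 = -14q + 6
  -8q + 2 = -14q + 6  ⇒  6q = 4  ⇒  q = 2/3.

q = 2/3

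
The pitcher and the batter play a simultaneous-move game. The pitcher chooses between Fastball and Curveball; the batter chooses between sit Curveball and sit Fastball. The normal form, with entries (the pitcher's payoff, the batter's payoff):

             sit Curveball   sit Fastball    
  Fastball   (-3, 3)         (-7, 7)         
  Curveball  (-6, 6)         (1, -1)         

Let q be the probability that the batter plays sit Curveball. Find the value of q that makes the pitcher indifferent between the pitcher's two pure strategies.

q = 8/11

In a mixed equilibrium the pitcher is indifferent between Fastball and Curveball; this condition fixes q.
  the pitcher's payoff from Fastball: q·(-3) + (1−q)·(-7) = 4q - 7
  the pitcher's payoff from Curveball: q·(-6) + (1−q)·1 = -7q + 1
  4q - 7 = -7q + 1  ⇒  11q = 8  ⇒  q = 8/11.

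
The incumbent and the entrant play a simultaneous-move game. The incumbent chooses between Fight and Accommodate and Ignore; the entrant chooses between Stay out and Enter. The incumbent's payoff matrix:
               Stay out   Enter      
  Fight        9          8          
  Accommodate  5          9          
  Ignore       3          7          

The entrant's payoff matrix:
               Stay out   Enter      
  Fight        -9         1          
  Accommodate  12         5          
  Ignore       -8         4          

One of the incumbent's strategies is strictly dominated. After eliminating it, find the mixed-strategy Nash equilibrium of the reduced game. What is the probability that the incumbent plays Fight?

p = 7/17

The incumbent's strategy Ignore is strictly dominated by Accommodate: 5 > 3 and 9 > 7. Eliminate Ignore.
The entrant's indifference between Stay out and Enter determines the incumbent's mixing probability p:
  the entrant's expected payoff from Stay out: p·(-9) + (1−p)·12 = -21p + 12
  the entrant's expected payoff from Enter: p·1 + (1−p)·5 = -4p + 5
  -21p + 12 = -4p + 5  ⇒  -17p = -7  ⇒  p = 7/17.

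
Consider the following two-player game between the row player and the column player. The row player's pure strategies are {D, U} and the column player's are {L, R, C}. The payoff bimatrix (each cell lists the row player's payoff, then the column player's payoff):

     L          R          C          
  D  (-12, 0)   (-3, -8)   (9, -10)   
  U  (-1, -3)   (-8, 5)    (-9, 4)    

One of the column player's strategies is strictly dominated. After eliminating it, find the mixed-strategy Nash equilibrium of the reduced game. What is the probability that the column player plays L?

q = 5/16

The column player's strategy C is strictly dominated by R: -8 > -10 and 5 > 4. Eliminate C.
The column player's mix must leave the row player indifferent between D and U.
  the row player's payoff to D: q·(-12) + (1−q)·(-3) = -9q - 3
  the row player's payoff to U: q·(-1) + (1−q)·(-8) = 7q - 8
  -9q - 3 = 7q - 8  ⇒  -16q = -5  ⇒  q = 5/16.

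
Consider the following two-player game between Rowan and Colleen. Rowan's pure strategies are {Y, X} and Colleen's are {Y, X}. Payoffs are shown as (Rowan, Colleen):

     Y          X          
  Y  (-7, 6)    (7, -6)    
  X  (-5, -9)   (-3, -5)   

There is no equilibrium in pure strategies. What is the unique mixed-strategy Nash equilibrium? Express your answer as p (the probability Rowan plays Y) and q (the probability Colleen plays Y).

In a mixed equilibrium Colleen is indifferent between Y and X; this condition fixes p.
  Colleen's payoff to Y: p·6 + (1−p)·(-9) = 15p - 9
  Colleen's payoff to X: p·(-6) + (1−p)·(-5) = -p - 5
  15p - 9 = -p - 5  ⇒  16p = 4  ⇒  p = 1/4.
For Rowan to be willing to mix, Rowan must be indifferent between Y and X, which pins down Colleen's mix.
  Rowan's expected payoff from Y: q·(-7) + (1−q)·7 = -14q + 7
  Rowan's expected payoff from X: q·(-5) + (1−q)·(-3) = -2q - 3
  -14q + 7 = -2q - 3  ⇒  -12q = -10  ⇒  q = 5/6.

p = 1/4, q = 5/6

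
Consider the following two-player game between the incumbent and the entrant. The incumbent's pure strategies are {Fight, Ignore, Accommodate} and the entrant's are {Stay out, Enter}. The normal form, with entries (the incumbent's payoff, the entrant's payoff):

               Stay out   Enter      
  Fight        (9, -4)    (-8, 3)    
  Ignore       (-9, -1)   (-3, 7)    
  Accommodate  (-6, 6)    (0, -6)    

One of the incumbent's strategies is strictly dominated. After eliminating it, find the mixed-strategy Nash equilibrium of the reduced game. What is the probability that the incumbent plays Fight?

p = 12/19

The incumbent's strategy Ignore is strictly dominated by Accommodate: -6 > -9 and 0 > -3. Eliminate Ignore.
In a mixed equilibrium the entrant is indifferent between Stay out and Enter; this condition fixes p.
  the entrant's expected payoff from Stay out: p·(-4) + (1−p)·6 = -10p + 6
  the entrant's expected payoff from Enter: p·3 + (1−p)·(-6) = 9p - 6
  -10p + 6 = 9p - 6  ⇒  -19p = -12  ⇒  p = 12/19.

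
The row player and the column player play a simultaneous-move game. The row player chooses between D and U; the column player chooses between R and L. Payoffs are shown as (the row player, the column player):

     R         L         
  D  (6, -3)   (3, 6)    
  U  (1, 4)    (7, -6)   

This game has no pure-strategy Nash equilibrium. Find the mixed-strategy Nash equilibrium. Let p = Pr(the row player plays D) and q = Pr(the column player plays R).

p = 10/19, q = 4/9

The column player's indifference between R and L determines the row player's mixing probability p:
  the column player's expected payoff from R: p·(-3) + (1−p)·4 = -7p + 4
  the column player's expected payoff from L: p·6 + (1−p)·(-6) = 12p - 6
  -7p + 4 = 12p - 6  ⇒  -19p = -10  ⇒  p = 10/19.
The row player's indifference between D and U determines the column player's mixing probability q:
  the row player's expected payoff from D: q·6 + (1−q)·3 = 3q + 3
  the row player's expected payoff from U: q·1 + (1−q)·7 = -6q + 7
  3q + 3 = -6q + 7  ⇒  9q = 4  ⇒  q = 4/9.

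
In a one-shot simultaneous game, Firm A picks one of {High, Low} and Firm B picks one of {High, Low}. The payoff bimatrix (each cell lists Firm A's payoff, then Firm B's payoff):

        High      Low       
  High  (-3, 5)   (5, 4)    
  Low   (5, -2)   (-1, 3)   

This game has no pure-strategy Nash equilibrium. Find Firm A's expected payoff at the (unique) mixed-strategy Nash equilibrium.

11/7

Set Firm A's expected payoff from High equal to that from Low:
  Firm A's payoff from High: q·(-3) + (1−q)·5 = -8q + 5
  Firm A's payoff from Low: q·5 + (1−q)·(-1) = 6q - 1
  -8q + 5 = 6q - 1  ⇒  -14q = -6  ⇒  q = 3/7.
At equilibrium Firm A is indifferent across rows, so Firm A's payoff equals the payoff from High: (3/7)·(-3) + (4/7)·5 = 11/7.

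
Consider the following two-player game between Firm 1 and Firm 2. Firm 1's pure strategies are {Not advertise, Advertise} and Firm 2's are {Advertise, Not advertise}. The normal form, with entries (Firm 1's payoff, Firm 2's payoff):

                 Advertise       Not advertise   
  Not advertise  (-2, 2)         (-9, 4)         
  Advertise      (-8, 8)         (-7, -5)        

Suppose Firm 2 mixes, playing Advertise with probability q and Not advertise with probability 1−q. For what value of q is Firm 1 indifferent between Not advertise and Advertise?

Firm 2's mix must leave Firm 1 indifferent between Not advertise and Advertise.
  Firm 1's payoff from Not advertise: q·(-2) + (1−q)·(-9) = 7q - 9
  Firm 1's payoff from Advertise: q·(-8) + (1−q)·(-7) = -q - 7
  7q - 9 = -q - 7  ⇒  8q = 2  ⇒  q = 1/4.

q = 1/4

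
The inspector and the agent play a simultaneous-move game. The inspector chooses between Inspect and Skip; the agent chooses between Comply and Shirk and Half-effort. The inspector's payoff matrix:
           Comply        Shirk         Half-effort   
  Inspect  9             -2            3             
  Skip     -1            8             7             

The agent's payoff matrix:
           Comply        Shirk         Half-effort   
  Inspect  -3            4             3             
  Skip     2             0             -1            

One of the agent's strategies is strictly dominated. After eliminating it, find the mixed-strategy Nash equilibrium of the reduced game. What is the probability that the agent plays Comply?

The agent's strategy Half-effort is strictly dominated by Shirk: 4 > 3 and 0 > -1. Eliminate Half-effort.
In a mixed equilibrium the inspector is indifferent between Inspect and Skip; this condition fixes q.
  the inspector's payoff to Inspect: q·9 + (1−q)·(-2) = 11q - 2
  the inspector's payoff to Skip: q·(-1) + (1−q)·8 = -9q + 8
  11q - 2 = -9q + 8  ⇒  20q = 10  ⇒  q = 1/2.

q = 1/2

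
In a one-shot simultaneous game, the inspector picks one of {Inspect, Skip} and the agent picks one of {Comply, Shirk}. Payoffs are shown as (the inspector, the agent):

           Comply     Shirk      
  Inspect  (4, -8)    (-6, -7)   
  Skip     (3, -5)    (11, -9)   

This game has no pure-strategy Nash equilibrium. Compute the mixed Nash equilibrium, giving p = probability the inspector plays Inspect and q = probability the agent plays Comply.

The agent's indifference between Comply and Shirk determines the inspector's mixing probability p:
  the agent's payoff to Comply: p·(-8) + (1−p)·(-5) = -3p - 5
  the agent's payoff to Shirk: p·(-7) + (1−p)·(-9) = 2p - 9
  -3p - 5 = 2p - 9  ⇒  -5p = -4  ⇒  p = 4/5.
For the inspector to be willing to mix, the inspector must be indifferent between Inspect and Skip, which pins down the agent's mix.
  the inspector's expected payoff from Inspect: q·4 + (1−q)·(-6) = 10q - 6
  the inspector's expected payoff from Skip: q·3 + (1−q)·11 = -8q + 11
  10q - 6 = -8q + 11  ⇒  18q = 17  ⇒  q = 17/18.

p = 4/5, q = 17/18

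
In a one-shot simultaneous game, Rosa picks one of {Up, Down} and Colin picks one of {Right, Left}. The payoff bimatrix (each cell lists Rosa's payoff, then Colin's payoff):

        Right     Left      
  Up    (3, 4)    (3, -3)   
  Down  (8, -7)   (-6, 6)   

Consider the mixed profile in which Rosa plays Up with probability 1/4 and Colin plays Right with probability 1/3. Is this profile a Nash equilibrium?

No

Given Rosa's mix p = 1/4, Colin's payoff from Right is -17/4 but from Left is 15/4. Colin strictly prefers Left, so Colin would not mix.
So the proposed profile is not a Nash equilibrium.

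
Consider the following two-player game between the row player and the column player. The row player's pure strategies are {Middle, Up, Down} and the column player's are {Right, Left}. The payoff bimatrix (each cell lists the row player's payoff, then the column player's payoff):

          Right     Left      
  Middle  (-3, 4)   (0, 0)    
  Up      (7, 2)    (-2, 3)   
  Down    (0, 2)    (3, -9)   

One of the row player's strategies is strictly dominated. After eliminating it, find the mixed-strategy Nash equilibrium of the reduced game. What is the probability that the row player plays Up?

p = 11/12

The row player's strategy Middle is strictly dominated by Down: 0 > -3 and 3 > 0. Eliminate Middle.
For the column player to be willing to mix, the column player must be indifferent between Right and Left, which pins down the row player's mix.
  the column player's payoff to Right: p·2 + (1−p)·2 = 2
  the column player's payoff to Left: p·3 + (1−p)·(-9) = 12p - 9
  2 = 12p - 9  ⇒  -12p = -11  ⇒  p = 11/12.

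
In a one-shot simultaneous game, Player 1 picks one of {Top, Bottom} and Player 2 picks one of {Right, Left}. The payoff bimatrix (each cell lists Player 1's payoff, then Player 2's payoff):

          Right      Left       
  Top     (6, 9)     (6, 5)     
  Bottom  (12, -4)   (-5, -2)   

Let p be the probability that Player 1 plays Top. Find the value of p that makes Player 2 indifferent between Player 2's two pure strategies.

Player 2's indifference between Right and Left determines Player 1's mixing probability p:
  Player 2's expected payoff from Right: p·9 + (1−p)·(-4) = 13p - 4
  Player 2's expected payoff from Left: p·5 + (1−p)·(-2) = 7p - 2
  13p - 4 = 7p - 2  ⇒  6p = 2  ⇒  p = 1/3.

p = 1/3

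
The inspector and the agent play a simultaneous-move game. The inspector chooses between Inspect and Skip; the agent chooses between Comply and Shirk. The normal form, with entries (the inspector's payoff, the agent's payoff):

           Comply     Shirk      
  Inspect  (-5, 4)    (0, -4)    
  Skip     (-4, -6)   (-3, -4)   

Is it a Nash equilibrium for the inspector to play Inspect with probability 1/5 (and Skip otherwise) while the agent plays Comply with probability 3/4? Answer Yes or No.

Check the agent's indifference given the inspector's mix p = 1/5:
  payoff from Comply = -4; payoff from Shirk = -4 — equal.
Check the inspector's indifference given the agent's mix q = 3/4:
  payoff from Inspect = -15/4; payoff from Skip = -15/4 — equal.
Both players are indifferent, so neither can profitably deviate.

Yes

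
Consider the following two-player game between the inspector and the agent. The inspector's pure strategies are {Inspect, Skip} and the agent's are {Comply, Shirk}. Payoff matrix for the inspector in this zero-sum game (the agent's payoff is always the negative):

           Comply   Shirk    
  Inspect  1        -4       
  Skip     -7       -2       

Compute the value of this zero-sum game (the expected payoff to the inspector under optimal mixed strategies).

v = -3

The agent's mix must leave the inspector indifferent between Inspect and Skip.
  the inspector's payoff to Inspect: q·1 + (1−q)·(-4) = 5q - 4
  the inspector's payoff to Skip: q·(-7) + (1−q)·(-2) = -5q - 2
  5q - 4 = -5q - 2  ⇒  10q = 2  ⇒  q = 1/5.
The value is the inspector's expected payoff against this mix (using Inspect): (1/5)·1 + (4/5)·(-4) = -3.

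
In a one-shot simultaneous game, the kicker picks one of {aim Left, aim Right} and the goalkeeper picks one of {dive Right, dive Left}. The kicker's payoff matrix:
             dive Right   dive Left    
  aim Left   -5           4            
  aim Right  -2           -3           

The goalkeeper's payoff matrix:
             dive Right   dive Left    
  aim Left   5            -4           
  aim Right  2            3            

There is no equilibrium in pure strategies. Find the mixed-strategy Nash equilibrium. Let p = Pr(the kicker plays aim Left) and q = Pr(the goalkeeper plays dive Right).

The kicker's mix must leave the goalkeeper indifferent between dive Right and dive Left.
  the goalkeeper's payoff to dive Right: p·5 + (1−p)·2 = 3p + 2
  the goalkeeper's payoff to dive Left: p·(-4) + (1−p)·3 = -7p + 3
  3p + 2 = -7p + 3  ⇒  10p = 1  ⇒  p = 1/10.
In a mixed equilibrium the kicker is indifferent between aim Left and aim Right; this condition fixes q.
  the kicker's payoff from aim Left: q·(-5) + (1−q)·4 = -9q + 4
  the kicker's payoff from aim Right: q·(-2) + (1−q)·(-3) = q - 3
  -9q + 4 = q - 3  ⇒  -10q = -7  ⇒  q = 7/10.

p = 1/10, q = 7/10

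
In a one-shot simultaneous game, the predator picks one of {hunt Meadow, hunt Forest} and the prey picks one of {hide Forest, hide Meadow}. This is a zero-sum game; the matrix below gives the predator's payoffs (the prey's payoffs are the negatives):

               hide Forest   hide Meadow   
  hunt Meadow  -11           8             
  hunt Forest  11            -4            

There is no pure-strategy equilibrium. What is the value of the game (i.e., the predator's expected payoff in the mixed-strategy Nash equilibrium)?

In a mixed equilibrium the predator is indifferent between hunt Meadow and hunt Forest; this condition fixes q.
  the predator's expected payoff from hunt Meadow: q·(-11) + (1−q)·8 = -19q + 8
  the predator's expected payoff from hunt Forest: q·11 + (1−q)·(-4) = 15q - 4
  -19q + 8 = 15q - 4  ⇒  -34q = -12  ⇒  q = 6/17.
The value is the predator's expected payoff against this mix (using hunt Meadow): (6/17)·(-11) + (11/17)·8 = 22/17.

v = 22/17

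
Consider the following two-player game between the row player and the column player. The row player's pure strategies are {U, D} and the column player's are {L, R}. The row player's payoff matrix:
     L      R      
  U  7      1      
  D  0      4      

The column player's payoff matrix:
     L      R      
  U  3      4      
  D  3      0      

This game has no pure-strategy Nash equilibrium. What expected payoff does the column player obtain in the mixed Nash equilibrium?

3

The row player's mix must leave the column player indifferent between L and R.
  the column player's payoff to L: p·3 + (1−p)·3 = 3
  the column player's payoff to R: p·4 + (1−p)·0 = 4p
  3 = 4p  ⇒  -4p = -3  ⇒  p = 3/4.
At equilibrium the column player is indifferent across columns, so the column player's payoff equals the payoff from L: (3/4)·3 + (1/4)·3 = 3.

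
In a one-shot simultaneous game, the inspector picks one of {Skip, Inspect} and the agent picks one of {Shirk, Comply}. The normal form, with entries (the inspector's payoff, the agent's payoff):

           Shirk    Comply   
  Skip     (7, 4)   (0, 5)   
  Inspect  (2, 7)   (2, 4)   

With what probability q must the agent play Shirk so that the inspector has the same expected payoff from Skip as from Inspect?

q = 2/7

For the inspector to be willing to mix, the inspector must be indifferent between Skip and Inspect, which pins down the agent's mix.
  the inspector's payoff from Skip: q·7 + (1−q)·0 = 7q
  the inspector's payoff from Inspect: q·2 + (1−q)·2 = 2
  7q = 2  ⇒  7q = 2  ⇒  q = 2/7.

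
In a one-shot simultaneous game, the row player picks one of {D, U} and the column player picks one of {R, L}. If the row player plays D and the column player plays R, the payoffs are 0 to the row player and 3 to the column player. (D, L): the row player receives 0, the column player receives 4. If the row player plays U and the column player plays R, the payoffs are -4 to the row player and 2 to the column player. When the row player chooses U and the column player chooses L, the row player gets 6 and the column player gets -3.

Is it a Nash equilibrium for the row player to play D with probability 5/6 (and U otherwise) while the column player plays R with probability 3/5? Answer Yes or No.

Check the column player's indifference given the row player's mix p = 5/6:
  payoff from R = 17/6; payoff from L = 17/6 — equal.
Check the row player's indifference given the column player's mix q = 3/5:
  payoff from D = 0; payoff from U = 0 — equal.
Both players are indifferent, so neither can profitably deviate.

Yes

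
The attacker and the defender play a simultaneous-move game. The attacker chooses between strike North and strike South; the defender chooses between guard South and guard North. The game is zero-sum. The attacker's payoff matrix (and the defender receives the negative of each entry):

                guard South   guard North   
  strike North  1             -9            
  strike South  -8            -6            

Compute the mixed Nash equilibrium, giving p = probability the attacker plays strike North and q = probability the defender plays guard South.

For the defender to be willing to mix, the defender must be indifferent between guard South and guard North, which pins down the attacker's mix.
  the defender's payoff from guard South: p·(-1) + (1−p)·8 = -9p + 8
  the defender's payoff from guard North: p·9 + (1−p)·6 = 3p + 6
  -9p + 8 = 3p + 6  ⇒  -12p = -2  ⇒  p = 1/6.
The defender's mix must leave the attacker indifferent between strike North and strike South.
  the attacker's payoff to strike North: q·1 + (1−q)·(-9) = 10q - 9
  the attacker's payoff to strike South: q·(-8) + (1−q)·(-6) = -2q - 6
  10q - 9 = -2q - 6  ⇒  12q = 3  ⇒  q = 1/4.

p = 1/6, q = 1/4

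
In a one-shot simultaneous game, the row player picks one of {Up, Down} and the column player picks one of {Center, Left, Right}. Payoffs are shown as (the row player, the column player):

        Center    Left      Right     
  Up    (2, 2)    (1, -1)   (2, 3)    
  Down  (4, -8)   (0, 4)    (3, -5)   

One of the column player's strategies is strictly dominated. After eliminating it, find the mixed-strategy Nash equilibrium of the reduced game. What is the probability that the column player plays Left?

q = 1/2

The column player's strategy Center is strictly dominated by Right: 3 > 2 and -5 > -8. Eliminate Center.
For the row player to be willing to mix, the row player must be indifferent between Up and Down, which pins down the column player's mix.
  the row player's payoff to Up: q·1 + (1−q)·2 = -q + 2
  the row player's payoff to Down: q·0 + (1−q)·3 = -3q + 3
  -q + 2 = -3q + 3  ⇒  2q = 1  ⇒  q = 1/2.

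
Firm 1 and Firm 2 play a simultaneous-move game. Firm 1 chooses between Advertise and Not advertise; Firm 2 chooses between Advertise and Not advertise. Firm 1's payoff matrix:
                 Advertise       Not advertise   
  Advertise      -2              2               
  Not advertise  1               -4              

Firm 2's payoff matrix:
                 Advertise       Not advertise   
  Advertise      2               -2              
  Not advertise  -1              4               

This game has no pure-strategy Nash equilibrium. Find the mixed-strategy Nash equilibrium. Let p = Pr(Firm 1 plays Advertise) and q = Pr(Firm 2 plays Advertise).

For Firm 2 to be willing to mix, Firm 2 must be indifferent between Advertise and Not advertise, which pins down Firm 1's mix.
  Firm 2's expected payoff from Advertise: p·2 + (1−p)·(-1) = 3p - 1
  Firm 2's expected payoff from Not advertise: p·(-2) + (1−p)·4 = -6p + 4
  3p - 1 = -6p + 4  ⇒  9p = 5  ⇒  p = 5/9.
Set Firm 1's expected payoff from Advertise equal to that from Not advertise:
  Firm 1's expected payoff from Advertise: q·(-2) + (1−q)·2 = -4q + 2
  Firm 1's expected payoff from Not advertise: q·1 + (1−q)·(-4) = 5q - 4
  -4q + 2 = 5q - 4  ⇒  -9q = -6  ⇒  q = 2/3.

p = 5/9, q = 2/3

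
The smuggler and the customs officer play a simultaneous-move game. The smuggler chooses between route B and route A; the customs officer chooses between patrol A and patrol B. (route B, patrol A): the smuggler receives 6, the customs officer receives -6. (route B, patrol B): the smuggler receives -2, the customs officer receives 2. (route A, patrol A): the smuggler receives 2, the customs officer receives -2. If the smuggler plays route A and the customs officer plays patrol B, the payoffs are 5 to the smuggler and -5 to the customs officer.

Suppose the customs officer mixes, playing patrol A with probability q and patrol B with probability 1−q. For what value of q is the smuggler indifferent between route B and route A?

q = 7/11

Set the smuggler's expected payoff from route B equal to that from route A:
  the smuggler's payoff from route B: q·6 + (1−q)·(-2) = 8q - 2
  the smuggler's payoff from route A: q·2 + (1−q)·5 = -3q + 5
  8q - 2 = -3q + 5  ⇒  11q = 7  ⇒  q = 7/11.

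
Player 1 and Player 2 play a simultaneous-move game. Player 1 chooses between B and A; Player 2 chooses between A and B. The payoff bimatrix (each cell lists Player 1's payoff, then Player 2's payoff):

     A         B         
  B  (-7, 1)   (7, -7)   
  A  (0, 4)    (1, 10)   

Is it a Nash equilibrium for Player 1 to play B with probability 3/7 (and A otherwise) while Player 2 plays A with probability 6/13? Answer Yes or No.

Yes

Check Player 2's indifference given Player 1's mix p = 3/7:
  payoff from A = 19/7; payoff from B = 19/7 — equal.
Check Player 1's indifference given Player 2's mix q = 6/13:
  payoff from B = 7/13; payoff from A = 7/13 — equal.
Both players are indifferent, so neither can profitably deviate.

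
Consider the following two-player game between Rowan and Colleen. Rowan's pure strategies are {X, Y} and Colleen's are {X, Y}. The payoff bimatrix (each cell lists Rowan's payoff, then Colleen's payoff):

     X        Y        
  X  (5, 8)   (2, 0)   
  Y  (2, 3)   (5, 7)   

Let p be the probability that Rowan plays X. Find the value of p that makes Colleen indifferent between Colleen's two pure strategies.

Set Colleen's expected payoff from X equal to that from Y:
  Colleen's payoff to X: p·8 + (1−p)·3 = 5p + 3
  Colleen's payoff to Y: p·0 + (1−p)·7 = -7p + 7
  5p + 3 = -7p + 7  ⇒  12p = 4  ⇒  p = 1/3.

p = 1/3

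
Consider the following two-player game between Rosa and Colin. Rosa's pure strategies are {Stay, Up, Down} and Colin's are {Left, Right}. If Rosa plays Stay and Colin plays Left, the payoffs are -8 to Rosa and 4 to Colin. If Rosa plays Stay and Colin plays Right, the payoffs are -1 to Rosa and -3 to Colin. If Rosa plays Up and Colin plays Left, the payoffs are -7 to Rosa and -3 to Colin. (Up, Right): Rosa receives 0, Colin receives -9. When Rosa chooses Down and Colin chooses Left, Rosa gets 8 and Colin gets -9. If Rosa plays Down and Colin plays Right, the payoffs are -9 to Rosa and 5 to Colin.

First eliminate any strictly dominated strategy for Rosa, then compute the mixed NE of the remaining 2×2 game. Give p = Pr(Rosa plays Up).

p = 7/10

Rosa's strategy Stay is strictly dominated by Up: -7 > -8 and 0 > -1. Eliminate Stay.
Set Colin's expected payoff from Left equal to that from Right:
  Colin's payoff to Left: p·(-3) + (1−p)·(-9) = 6p - 9
  Colin's payoff to Right: p·(-9) + (1−p)·5 = -14p + 5
  6p - 9 = -14p + 5  ⇒  20p = 14  ⇒  p = 7/10.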